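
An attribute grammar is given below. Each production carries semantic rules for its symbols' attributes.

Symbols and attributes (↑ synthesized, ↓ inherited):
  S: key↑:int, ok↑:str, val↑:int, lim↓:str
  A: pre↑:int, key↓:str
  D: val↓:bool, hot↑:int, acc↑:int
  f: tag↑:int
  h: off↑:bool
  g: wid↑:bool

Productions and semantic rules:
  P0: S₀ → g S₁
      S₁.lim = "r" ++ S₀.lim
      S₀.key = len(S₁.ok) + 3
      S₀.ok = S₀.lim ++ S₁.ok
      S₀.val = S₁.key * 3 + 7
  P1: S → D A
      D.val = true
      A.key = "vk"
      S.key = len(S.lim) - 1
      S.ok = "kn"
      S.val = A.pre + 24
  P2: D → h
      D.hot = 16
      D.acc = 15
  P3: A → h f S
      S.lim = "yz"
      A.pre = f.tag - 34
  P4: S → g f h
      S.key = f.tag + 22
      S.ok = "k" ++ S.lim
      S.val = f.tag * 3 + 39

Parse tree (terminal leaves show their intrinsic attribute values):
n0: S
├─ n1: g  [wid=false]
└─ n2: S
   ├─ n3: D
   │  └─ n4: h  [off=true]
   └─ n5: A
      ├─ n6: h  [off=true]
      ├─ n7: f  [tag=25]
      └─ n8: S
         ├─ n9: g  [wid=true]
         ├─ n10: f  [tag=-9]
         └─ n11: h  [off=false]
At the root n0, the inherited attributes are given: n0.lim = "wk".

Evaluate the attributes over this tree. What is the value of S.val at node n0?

1. n0.lim = "wk"  [given at root]
2. n1.wid = false  [terminal]
3. n2.lim = "rwk"  ["r" ++ S₀.lim]
4. n3.val = true  [true]
5. n4.off = true  [terminal]
6. n3.hot = 16  [16]
7. n3.acc = 15  [15]
8. n5.key = "vk"  ["vk"]
9. n6.off = true  [terminal]
10. n7.tag = 25  [terminal]
11. n8.lim = "yz"  ["yz"]
12. n9.wid = true  [terminal]
13. n10.tag = -9  [terminal]
14. n11.off = false  [terminal]
15. n8.key = 13  [f.tag + 22]
16. n8.ok = "kyz"  ["k" ++ S.lim]
17. n8.val = 12  [f.tag * 3 + 39]
18. n5.pre = -9  [f.tag - 34]
19. n2.key = 2  [len(S.lim) - 1]
20. n2.ok = "kn"  ["kn"]
21. n2.val = 15  [A.pre + 24]
22. n0.key = 5  [len(S₁.ok) + 3]
23. n0.ok = "wkkn"  [S₀.lim ++ S₁.ok]
24. n0.val = 13  [S₁.key * 3 + 7]

13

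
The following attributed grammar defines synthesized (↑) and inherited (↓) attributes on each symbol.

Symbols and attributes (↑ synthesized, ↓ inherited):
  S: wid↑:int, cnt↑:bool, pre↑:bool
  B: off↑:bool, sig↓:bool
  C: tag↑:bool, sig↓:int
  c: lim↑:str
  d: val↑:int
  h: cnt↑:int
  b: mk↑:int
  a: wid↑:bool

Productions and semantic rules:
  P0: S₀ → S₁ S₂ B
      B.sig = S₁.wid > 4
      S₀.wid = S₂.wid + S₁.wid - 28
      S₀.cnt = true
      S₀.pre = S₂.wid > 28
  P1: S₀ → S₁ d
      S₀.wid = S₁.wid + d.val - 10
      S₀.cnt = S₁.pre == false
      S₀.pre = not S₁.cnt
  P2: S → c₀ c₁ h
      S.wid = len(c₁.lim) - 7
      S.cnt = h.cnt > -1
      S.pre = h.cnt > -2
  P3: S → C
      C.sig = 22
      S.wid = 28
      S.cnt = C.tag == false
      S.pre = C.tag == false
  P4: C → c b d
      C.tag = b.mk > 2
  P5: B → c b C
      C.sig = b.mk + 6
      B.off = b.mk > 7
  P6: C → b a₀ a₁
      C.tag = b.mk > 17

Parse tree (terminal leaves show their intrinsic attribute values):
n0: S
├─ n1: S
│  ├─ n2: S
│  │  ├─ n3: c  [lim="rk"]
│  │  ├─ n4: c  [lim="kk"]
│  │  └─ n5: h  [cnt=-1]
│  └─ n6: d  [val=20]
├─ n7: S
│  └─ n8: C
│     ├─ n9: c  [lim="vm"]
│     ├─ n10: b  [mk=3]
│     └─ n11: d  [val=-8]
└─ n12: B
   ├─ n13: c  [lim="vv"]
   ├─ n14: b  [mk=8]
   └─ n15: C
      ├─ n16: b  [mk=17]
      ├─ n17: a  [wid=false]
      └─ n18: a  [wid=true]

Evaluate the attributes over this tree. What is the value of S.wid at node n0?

1. n3.lim = "rk"  [terminal]
2. n4.lim = "kk"  [terminal]
3. n5.cnt = -1  [terminal]
4. n2.wid = -5  [len(c₁.lim) - 7]
5. n2.cnt = false  [h.cnt > -1]
6. n2.pre = true  [h.cnt > -2]
7. n6.val = 20  [terminal]
8. n1.wid = 5  [S₁.wid + d.val - 10]
9. n1.cnt = false  [S₁.pre == false]
10. n1.pre = true  [not S₁.cnt]
11. n8.sig = 22  [22]
12. n9.lim = "vm"  [terminal]
13. n10.mk = 3  [terminal]
14. n11.val = -8  [terminal]
15. n8.tag = true  [b.mk > 2]
16. n7.wid = 28  [28]
17. n7.cnt = false  [C.tag == false]
18. n7.pre = false  [C.tag == false]
19. n12.sig = true  [S₁.wid > 4]
20. n13.lim = "vv"  [terminal]
21. n14.mk = 8  [terminal]
22. n15.sig = 14  [b.mk + 6]
23. n16.mk = 17  [terminal]
24. n17.wid = false  [terminal]
25. n18.wid = true  [terminal]
26. n15.tag = false  [b.mk > 17]
27. n12.off = true  [b.mk > 7]
28. n0.wid = 5  [S₂.wid + S₁.wid - 28]
29. n0.cnt = true  [true]
30. n0.pre = false  [S₂.wid > 28]

5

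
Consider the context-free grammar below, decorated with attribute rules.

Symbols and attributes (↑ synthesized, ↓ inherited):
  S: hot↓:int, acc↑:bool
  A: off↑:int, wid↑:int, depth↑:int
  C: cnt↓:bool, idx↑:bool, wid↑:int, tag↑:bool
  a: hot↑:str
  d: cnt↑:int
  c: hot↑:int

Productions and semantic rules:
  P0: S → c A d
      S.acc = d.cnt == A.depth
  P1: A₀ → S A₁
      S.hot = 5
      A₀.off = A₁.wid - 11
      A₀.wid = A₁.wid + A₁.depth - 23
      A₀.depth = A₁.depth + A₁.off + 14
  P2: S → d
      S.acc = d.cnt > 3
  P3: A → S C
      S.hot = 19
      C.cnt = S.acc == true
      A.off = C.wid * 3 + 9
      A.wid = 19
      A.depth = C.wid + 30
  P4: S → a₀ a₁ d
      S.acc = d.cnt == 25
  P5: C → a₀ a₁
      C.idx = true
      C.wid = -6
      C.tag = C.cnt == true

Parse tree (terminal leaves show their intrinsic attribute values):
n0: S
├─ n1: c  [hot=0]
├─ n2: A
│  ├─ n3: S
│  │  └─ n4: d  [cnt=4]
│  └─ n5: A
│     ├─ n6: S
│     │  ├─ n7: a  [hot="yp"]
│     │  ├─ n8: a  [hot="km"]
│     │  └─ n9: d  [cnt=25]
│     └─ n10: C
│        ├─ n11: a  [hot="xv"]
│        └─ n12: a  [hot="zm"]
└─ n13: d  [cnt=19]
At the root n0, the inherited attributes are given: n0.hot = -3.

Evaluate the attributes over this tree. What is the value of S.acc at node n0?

1. n0.hot = -3  [given at root]
2. n1.hot = 0  [terminal]
3. n3.hot = 5  [5]
4. n4.cnt = 4  [terminal]
5. n3.acc = true  [d.cnt > 3]
6. n6.hot = 19  [19]
7. n7.hot = "yp"  [terminal]
8. n8.hot = "km"  [terminal]
9. n9.cnt = 25  [terminal]
10. n6.acc = true  [d.cnt == 25]
11. n10.cnt = true  [S.acc == true]
12. n11.hot = "xv"  [terminal]
13. n12.hot = "zm"  [terminal]
14. n10.idx = true  [true]
15. n10.wid = -6  [-6]
16. n10.tag = true  [C.cnt == true]
17. n5.off = -9  [C.wid * 3 + 9]
18. n5.wid = 19  [19]
19. n5.depth = 24  [C.wid + 30]
20. n2.off = 8  [A₁.wid - 11]
21. n2.wid = 20  [A₁.wid + A₁.depth - 23]
22. n2.depth = 29  [A₁.depth + A₁.off + 14]
23. n13.cnt = 19  [terminal]
24. n0.acc = false  [d.cnt == A.depth]

false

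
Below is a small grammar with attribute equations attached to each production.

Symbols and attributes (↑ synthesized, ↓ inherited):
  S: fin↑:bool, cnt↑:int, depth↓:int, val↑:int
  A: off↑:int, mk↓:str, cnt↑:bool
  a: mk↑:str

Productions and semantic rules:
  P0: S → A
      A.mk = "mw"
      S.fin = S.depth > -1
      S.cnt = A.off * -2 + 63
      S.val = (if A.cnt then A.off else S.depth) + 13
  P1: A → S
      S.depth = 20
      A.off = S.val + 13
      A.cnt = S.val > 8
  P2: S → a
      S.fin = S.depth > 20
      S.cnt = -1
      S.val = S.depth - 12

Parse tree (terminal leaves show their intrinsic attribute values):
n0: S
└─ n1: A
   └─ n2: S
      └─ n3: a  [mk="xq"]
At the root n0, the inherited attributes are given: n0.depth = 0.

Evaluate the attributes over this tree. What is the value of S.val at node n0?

1. n0.depth = 0  [given at root]
2. n1.mk = "mw"  ["mw"]
3. n2.depth = 20  [20]
4. n3.mk = "xq"  [terminal]
5. n2.fin = false  [S.depth > 20]
6. n2.cnt = -1  [-1]
7. n2.val = 8  [S.depth - 12]
8. n1.off = 21  [S.val + 13]
9. n1.cnt = false  [S.val > 8]
10. n0.fin = true  [S.depth > -1]
11. n0.cnt = 21  [A.off * -2 + 63]
12. n0.val = 13  [(if A.cnt then A.off else S.depth) + 13]

13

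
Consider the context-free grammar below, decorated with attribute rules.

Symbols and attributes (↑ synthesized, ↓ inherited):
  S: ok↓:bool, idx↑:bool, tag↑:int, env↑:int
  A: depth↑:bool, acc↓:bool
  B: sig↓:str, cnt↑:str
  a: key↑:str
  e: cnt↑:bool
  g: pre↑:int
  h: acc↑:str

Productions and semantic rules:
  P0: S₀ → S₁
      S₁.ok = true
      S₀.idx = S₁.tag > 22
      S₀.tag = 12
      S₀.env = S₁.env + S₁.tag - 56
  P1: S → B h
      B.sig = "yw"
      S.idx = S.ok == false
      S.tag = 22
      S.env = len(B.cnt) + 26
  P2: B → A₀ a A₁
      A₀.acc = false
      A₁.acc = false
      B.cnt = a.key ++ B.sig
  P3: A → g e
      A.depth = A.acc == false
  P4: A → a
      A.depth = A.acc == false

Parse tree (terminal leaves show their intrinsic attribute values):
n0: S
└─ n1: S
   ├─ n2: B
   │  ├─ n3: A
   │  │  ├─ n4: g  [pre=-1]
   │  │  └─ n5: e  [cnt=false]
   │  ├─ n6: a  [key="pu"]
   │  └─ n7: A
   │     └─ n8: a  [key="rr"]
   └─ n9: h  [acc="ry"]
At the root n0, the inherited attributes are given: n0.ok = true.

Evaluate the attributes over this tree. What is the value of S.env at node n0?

-4

1. n0.ok = true  [given at root]
2. n1.ok = true  [true]
3. n2.sig = "yw"  ["yw"]
4. n3.acc = false  [false]
5. n4.pre = -1  [terminal]
6. n5.cnt = false  [terminal]
7. n3.depth = true  [A.acc == false]
8. n6.key = "pu"  [terminal]
9. n7.acc = false  [false]
10. n8.key = "rr"  [terminal]
11. n7.depth = true  [A.acc == false]
12. n2.cnt = "puyw"  [a.key ++ B.sig]
13. n9.acc = "ry"  [terminal]
14. n1.idx = false  [S.ok == false]
15. n1.tag = 22  [22]
16. n1.env = 30  [len(B.cnt) + 26]
17. n0.idx = false  [S₁.tag > 22]
18. n0.tag = 12  [12]
19. n0.env = -4  [S₁.env + S₁.tag - 56]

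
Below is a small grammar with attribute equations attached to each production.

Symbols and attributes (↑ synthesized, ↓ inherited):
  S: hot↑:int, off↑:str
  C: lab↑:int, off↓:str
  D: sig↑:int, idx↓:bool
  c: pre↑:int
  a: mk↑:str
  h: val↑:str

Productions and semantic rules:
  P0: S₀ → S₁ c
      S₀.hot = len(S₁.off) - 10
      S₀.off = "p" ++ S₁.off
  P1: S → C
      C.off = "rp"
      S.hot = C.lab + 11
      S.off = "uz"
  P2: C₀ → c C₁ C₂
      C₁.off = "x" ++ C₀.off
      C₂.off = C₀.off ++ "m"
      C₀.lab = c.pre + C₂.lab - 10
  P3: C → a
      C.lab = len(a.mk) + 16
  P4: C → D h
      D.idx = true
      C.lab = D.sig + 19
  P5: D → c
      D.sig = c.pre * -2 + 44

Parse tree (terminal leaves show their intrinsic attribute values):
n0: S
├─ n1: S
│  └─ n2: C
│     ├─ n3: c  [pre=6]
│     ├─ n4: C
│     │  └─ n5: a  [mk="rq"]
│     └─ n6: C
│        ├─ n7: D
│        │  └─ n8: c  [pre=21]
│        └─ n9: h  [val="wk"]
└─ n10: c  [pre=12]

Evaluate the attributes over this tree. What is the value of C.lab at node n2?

1. n2.off = "rp"  ["rp"]
2. n3.pre = 6  [terminal]
3. n4.off = "xrp"  ["x" ++ C₀.off]
4. n5.mk = "rq"  [terminal]
5. n4.lab = 18  [len(a.mk) + 16]
6. n6.off = "rpm"  [C₀.off ++ "m"]
7. n7.idx = true  [true]
8. n8.pre = 21  [terminal]
9. n7.sig = 2  [c.pre * -2 + 44]
10. n9.val = "wk"  [terminal]
11. n6.lab = 21  [D.sig + 19]
12. n2.lab = 17  [c.pre + C₂.lab - 10]
13. n1.hot = 28  [C.lab + 11]
14. n1.off = "uz"  ["uz"]
15. n10.pre = 12  [terminal]
16. n0.hot = -8  [len(S₁.off) - 10]
17. n0.off = "puz"  ["p" ++ S₁.off]

17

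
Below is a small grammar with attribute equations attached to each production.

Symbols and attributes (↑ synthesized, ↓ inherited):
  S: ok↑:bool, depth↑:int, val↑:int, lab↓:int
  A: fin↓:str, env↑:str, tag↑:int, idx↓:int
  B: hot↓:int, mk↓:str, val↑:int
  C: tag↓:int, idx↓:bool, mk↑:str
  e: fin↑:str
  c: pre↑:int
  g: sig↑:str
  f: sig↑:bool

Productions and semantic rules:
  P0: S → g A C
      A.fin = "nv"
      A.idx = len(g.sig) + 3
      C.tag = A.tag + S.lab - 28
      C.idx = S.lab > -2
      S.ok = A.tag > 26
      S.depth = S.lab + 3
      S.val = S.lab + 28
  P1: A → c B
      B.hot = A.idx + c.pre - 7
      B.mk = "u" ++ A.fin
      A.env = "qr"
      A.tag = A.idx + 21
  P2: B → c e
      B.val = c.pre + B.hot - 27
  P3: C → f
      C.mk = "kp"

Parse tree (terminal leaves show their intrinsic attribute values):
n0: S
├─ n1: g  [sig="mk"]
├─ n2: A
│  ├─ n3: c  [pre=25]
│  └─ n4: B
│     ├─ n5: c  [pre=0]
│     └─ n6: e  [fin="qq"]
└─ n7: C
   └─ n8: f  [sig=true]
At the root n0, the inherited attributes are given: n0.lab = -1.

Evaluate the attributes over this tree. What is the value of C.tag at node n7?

-3

1. n0.lab = -1  [given at root]
2. n1.sig = "mk"  [terminal]
3. n2.fin = "nv"  ["nv"]
4. n2.idx = 5  [len(g.sig) + 3]
5. n3.pre = 25  [terminal]
6. n4.hot = 23  [A.idx + c.pre - 7]
7. n4.mk = "unv"  ["u" ++ A.fin]
8. n5.pre = 0  [terminal]
9. n6.fin = "qq"  [terminal]
10. n4.val = -4  [c.pre + B.hot - 27]
11. n2.env = "qr"  ["qr"]
12. n2.tag = 26  [A.idx + 21]
13. n7.tag = -3  [A.tag + S.lab - 28]
14. n7.idx = true  [S.lab > -2]
15. n8.sig = true  [terminal]
16. n7.mk = "kp"  ["kp"]
17. n0.ok = false  [A.tag > 26]
18. n0.depth = 2  [S.lab + 3]
19. n0.val = 27  [S.lab + 28]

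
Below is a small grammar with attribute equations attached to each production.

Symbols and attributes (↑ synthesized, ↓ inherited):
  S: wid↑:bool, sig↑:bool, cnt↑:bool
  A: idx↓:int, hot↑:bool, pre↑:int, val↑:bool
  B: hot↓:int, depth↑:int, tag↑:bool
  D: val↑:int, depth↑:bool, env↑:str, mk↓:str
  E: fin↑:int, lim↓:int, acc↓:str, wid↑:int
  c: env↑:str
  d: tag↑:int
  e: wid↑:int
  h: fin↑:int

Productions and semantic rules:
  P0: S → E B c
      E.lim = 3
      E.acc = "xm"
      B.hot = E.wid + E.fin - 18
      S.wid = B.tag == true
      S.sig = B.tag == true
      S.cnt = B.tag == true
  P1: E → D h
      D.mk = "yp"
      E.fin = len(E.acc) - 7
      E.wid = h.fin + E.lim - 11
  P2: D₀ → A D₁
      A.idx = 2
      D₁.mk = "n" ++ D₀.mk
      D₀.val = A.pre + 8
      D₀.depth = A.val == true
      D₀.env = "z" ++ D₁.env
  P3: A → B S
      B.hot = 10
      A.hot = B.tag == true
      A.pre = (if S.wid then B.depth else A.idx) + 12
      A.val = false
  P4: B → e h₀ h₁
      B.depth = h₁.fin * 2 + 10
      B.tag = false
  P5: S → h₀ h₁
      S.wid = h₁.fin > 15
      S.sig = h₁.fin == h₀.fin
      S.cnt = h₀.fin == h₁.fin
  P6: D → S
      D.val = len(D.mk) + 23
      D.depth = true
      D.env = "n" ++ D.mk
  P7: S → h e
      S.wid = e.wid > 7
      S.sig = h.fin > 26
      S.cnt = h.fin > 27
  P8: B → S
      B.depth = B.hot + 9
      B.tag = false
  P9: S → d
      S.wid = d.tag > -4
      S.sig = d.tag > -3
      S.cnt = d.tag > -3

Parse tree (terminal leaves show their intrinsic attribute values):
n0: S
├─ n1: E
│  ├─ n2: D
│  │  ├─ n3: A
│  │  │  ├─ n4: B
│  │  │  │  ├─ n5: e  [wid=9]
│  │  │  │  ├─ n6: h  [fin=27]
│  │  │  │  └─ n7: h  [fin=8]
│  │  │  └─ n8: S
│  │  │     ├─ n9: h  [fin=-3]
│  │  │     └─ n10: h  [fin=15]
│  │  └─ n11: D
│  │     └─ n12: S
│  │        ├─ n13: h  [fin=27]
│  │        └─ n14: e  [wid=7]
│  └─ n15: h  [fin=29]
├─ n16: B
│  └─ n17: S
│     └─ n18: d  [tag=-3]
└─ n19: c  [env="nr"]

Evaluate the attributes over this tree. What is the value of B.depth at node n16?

1. n1.lim = 3  [3]
2. n1.acc = "xm"  ["xm"]
3. n2.mk = "yp"  ["yp"]
4. n3.idx = 2  [2]
5. n4.hot = 10  [10]
6. n5.wid = 9  [terminal]
7. n6.fin = 27  [terminal]
8. n7.fin = 8  [terminal]
9. n4.depth = 26  [h₁.fin * 2 + 10]
10. n4.tag = false  [false]
11. n9.fin = -3  [terminal]
12. n10.fin = 15  [terminal]
13. n8.wid = false  [h₁.fin > 15]
14. n8.sig = false  [h₁.fin == h₀.fin]
15. n8.cnt = false  [h₀.fin == h₁.fin]
16. n3.hot = false  [B.tag == true]
17. n3.pre = 14  [(if S.wid then B.depth else A.idx) + 12]
18. n3.val = false  [false]
19. n11.mk = "nyp"  ["n" ++ D₀.mk]
20. n13.fin = 27  [terminal]
21. n14.wid = 7  [terminal]
22. n12.wid = false  [e.wid > 7]
23. n12.sig = true  [h.fin > 26]
24. n12.cnt = false  [h.fin > 27]
25. n11.val = 26  [len(D.mk) + 23]
26. n11.depth = true  [true]
27. n11.env = "nnyp"  ["n" ++ D.mk]
28. n2.val = 22  [A.pre + 8]
29. n2.depth = false  [A.val == true]
30. n2.env = "znnyp"  ["z" ++ D₁.env]
31. n15.fin = 29  [terminal]
32. n1.fin = -5  [len(E.acc) - 7]
33. n1.wid = 21  [h.fin + E.lim - 11]
34. n16.hot = -2  [E.wid + E.fin - 18]
35. n18.tag = -3  [terminal]
36. n17.wid = true  [d.tag > -4]
37. n17.sig = false  [d.tag > -3]
38. n17.cnt = false  [d.tag > -3]
39. n16.depth = 7  [B.hot + 9]
40. n16.tag = false  [false]
41. n19.env = "nr"  [terminal]
42. n0.wid = false  [B.tag == true]
43. n0.sig = false  [B.tag == true]
44. n0.cnt = false  [B.tag == true]

7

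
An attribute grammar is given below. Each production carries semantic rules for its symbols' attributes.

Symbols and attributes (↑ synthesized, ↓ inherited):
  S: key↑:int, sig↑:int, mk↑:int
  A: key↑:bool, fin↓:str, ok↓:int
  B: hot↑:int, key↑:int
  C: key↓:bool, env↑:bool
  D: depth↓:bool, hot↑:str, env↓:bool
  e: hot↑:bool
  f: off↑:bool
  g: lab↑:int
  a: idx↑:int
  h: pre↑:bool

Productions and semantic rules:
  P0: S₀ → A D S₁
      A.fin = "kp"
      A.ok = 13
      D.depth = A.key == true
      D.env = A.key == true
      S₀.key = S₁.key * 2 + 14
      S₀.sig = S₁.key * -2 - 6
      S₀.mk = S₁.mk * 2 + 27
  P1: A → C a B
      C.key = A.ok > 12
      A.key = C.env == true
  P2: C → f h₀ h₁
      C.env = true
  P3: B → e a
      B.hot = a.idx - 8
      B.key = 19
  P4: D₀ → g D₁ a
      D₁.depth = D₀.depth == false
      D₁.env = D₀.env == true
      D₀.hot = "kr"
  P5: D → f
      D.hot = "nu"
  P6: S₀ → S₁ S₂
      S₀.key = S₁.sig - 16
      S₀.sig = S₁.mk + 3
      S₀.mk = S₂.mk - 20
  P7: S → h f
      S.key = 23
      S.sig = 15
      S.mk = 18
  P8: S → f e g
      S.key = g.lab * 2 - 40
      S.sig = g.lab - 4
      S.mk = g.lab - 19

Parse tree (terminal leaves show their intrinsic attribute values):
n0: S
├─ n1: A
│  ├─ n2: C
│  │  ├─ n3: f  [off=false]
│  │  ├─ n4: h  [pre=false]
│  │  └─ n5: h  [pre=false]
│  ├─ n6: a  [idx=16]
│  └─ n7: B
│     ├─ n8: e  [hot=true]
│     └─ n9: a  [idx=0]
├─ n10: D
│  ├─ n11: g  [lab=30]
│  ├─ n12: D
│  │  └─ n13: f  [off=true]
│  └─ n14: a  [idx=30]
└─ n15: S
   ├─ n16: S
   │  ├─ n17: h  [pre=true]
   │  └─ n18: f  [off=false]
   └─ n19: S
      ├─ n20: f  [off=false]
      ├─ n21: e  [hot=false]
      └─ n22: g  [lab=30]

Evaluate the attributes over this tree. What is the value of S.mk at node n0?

1. n1.fin = "kp"  ["kp"]
2. n1.ok = 13  [13]
3. n2.key = true  [A.ok > 12]
4. n3.off = false  [terminal]
5. n4.pre = false  [terminal]
6. n5.pre = false  [terminal]
7. n2.env = true  [true]
8. n6.idx = 16  [terminal]
9. n8.hot = true  [terminal]
10. n9.idx = 0  [terminal]
11. n7.hot = -8  [a.idx - 8]
12. n7.key = 19  [19]
13. n1.key = true  [C.env == true]
14. n10.depth = true  [A.key == true]
15. n10.env = true  [A.key == true]
16. n11.lab = 30  [terminal]
17. n12.depth = false  [D₀.depth == false]
18. n12.env = true  [D₀.env == true]
19. n13.off = true  [terminal]
20. n12.hot = "nu"  ["nu"]
21. n14.idx = 30  [terminal]
22. n10.hot = "kr"  ["kr"]
23. n17.pre = true  [terminal]
24. n18.off = false  [terminal]
25. n16.key = 23  [23]
26. n16.sig = 15  [15]
27. n16.mk = 18  [18]
28. n20.off = false  [terminal]
29. n21.hot = false  [terminal]
30. n22.lab = 30  [terminal]
31. n19.key = 20  [g.lab * 2 - 40]
32. n19.sig = 26  [g.lab - 4]
33. n19.mk = 11  [g.lab - 19]
34. n15.key = -1  [S₁.sig - 16]
35. n15.sig = 21  [S₁.mk + 3]
36. n15.mk = -9  [S₂.mk - 20]
37. n0.key = 12  [S₁.key * 2 + 14]
38. n0.sig = -4  [S₁.key * -2 - 6]
39. n0.mk = 9  [S₁.mk * 2 + 27]

9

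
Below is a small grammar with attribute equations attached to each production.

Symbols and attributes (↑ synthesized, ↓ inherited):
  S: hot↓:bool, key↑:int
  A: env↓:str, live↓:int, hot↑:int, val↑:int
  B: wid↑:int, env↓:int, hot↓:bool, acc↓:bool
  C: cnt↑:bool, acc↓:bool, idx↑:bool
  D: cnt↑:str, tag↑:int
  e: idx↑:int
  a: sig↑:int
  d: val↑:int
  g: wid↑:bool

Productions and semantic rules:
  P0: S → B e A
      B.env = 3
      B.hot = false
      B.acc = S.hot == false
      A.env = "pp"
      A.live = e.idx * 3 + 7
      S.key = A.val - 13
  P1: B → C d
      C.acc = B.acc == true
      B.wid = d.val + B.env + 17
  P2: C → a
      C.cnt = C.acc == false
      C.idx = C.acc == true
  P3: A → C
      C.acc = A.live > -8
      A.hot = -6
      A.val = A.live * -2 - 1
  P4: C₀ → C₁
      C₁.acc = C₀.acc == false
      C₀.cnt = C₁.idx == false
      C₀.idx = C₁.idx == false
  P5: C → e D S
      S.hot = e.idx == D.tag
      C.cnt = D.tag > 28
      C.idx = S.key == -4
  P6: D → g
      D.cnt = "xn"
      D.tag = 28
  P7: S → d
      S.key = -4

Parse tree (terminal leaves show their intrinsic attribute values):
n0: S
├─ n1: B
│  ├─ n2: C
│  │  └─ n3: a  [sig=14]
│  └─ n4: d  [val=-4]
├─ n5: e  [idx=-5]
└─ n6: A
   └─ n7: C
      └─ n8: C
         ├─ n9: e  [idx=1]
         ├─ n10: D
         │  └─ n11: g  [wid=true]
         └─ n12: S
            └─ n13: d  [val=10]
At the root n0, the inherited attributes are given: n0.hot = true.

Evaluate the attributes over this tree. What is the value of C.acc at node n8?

true

1. n0.hot = true  [given at root]
2. n1.env = 3  [3]
3. n1.hot = false  [false]
4. n1.acc = false  [S.hot == false]
5. n2.acc = false  [B.acc == true]
6. n3.sig = 14  [terminal]
7. n2.cnt = true  [C.acc == false]
8. n2.idx = false  [C.acc == true]
9. n4.val = -4  [terminal]
10. n1.wid = 16  [d.val + B.env + 17]
11. n5.idx = -5  [terminal]
12. n6.env = "pp"  ["pp"]
13. n6.live = -8  [e.idx * 3 + 7]
14. n7.acc = false  [A.live > -8]
15. n8.acc = true  [C₀.acc == false]
16. n9.idx = 1  [terminal]
17. n11.wid = true  [terminal]
18. n10.cnt = "xn"  ["xn"]
19. n10.tag = 28  [28]
20. n12.hot = false  [e.idx == D.tag]
21. n13.val = 10  [terminal]
22. n12.key = -4  [-4]
23. n8.cnt = false  [D.tag > 28]
24. n8.idx = true  [S.key == -4]
25. n7.cnt = false  [C₁.idx == false]
26. n7.idx = false  [C₁.idx == false]
27. n6.hot = -6  [-6]
28. n6.val = 15  [A.live * -2 - 1]
29. n0.key = 2  [A.val - 13]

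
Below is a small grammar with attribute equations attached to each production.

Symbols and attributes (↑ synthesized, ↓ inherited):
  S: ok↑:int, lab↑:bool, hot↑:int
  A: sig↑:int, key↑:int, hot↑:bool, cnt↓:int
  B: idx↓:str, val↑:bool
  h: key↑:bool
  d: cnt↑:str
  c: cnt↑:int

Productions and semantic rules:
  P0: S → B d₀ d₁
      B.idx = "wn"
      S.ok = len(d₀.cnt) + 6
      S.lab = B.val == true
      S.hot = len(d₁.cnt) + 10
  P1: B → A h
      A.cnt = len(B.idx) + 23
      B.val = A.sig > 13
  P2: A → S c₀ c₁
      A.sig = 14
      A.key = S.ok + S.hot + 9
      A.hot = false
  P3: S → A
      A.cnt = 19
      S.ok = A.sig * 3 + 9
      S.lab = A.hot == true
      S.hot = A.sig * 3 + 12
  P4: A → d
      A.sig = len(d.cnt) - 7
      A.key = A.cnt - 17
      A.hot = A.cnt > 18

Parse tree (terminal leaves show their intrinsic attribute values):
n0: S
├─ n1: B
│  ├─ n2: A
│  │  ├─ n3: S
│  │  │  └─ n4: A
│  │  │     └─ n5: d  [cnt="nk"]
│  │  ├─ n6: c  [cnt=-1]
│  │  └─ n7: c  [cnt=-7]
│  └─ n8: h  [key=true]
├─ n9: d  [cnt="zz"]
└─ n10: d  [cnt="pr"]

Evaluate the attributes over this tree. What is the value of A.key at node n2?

1. n1.idx = "wn"  ["wn"]
2. n2.cnt = 25  [len(B.idx) + 23]
3. n4.cnt = 19  [19]
4. n5.cnt = "nk"  [terminal]
5. n4.sig = -5  [len(d.cnt) - 7]
6. n4.key = 2  [A.cnt - 17]
7. n4.hot = true  [A.cnt > 18]
8. n3.ok = -6  [A.sig * 3 + 9]
9. n3.lab = true  [A.hot == true]
10. n3.hot = -3  [A.sig * 3 + 12]
11. n6.cnt = -1  [terminal]
12. n7.cnt = -7  [terminal]
13. n2.sig = 14  [14]
14. n2.key = 0  [S.ok + S.hot + 9]
15. n2.hot = false  [false]
16. n8.key = true  [terminal]
17. n1.val = true  [A.sig > 13]
18. n9.cnt = "zz"  [terminal]
19. n10.cnt = "pr"  [terminal]
20. n0.ok = 8  [len(d₀.cnt) + 6]
21. n0.lab = true  [B.val == true]
22. n0.hot = 12  [len(d₁.cnt) + 10]

0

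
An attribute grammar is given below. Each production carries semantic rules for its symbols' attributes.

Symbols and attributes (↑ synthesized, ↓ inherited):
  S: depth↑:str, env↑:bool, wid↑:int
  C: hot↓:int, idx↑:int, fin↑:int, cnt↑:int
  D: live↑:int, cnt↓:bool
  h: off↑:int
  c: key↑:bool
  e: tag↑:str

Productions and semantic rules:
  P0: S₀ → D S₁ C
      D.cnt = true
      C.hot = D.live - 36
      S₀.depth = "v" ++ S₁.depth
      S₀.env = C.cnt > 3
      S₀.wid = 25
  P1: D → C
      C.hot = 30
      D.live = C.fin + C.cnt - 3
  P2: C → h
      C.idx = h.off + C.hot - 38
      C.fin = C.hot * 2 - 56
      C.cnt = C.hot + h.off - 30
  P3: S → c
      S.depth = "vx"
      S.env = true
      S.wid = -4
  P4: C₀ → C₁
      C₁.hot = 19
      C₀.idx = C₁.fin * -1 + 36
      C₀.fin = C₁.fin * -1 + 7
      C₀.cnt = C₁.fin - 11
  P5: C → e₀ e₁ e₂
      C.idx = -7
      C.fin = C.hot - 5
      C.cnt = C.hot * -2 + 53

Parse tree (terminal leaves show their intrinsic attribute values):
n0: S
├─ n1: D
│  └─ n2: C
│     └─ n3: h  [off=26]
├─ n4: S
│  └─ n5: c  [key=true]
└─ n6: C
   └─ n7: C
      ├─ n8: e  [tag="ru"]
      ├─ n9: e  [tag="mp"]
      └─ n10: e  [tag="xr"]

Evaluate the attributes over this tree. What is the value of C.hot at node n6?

1. n1.cnt = true  [true]
2. n2.hot = 30  [30]
3. n3.off = 26  [terminal]
4. n2.idx = 18  [h.off + C.hot - 38]
5. n2.fin = 4  [C.hot * 2 - 56]
6. n2.cnt = 26  [C.hot + h.off - 30]
7. n1.live = 27  [C.fin + C.cnt - 3]
8. n5.key = true  [terminal]
9. n4.depth = "vx"  ["vx"]
10. n4.env = true  [true]
11. n4.wid = -4  [-4]
12. n6.hot = -9  [D.live - 36]
13. n7.hot = 19  [19]
14. n8.tag = "ru"  [terminal]
15. n9.tag = "mp"  [terminal]
16. n10.tag = "xr"  [terminal]
17. n7.idx = -7  [-7]
18. n7.fin = 14  [C.hot - 5]
19. n7.cnt = 15  [C.hot * -2 + 53]
20. n6.idx = 22  [C₁.fin * -1 + 36]
21. n6.fin = -7  [C₁.fin * -1 + 7]
22. n6.cnt = 3  [C₁.fin - 11]
23. n0.depth = "vvx"  ["v" ++ S₁.depth]
24. n0.env = false  [C.cnt > 3]
25. n0.wid = 25  [25]

-9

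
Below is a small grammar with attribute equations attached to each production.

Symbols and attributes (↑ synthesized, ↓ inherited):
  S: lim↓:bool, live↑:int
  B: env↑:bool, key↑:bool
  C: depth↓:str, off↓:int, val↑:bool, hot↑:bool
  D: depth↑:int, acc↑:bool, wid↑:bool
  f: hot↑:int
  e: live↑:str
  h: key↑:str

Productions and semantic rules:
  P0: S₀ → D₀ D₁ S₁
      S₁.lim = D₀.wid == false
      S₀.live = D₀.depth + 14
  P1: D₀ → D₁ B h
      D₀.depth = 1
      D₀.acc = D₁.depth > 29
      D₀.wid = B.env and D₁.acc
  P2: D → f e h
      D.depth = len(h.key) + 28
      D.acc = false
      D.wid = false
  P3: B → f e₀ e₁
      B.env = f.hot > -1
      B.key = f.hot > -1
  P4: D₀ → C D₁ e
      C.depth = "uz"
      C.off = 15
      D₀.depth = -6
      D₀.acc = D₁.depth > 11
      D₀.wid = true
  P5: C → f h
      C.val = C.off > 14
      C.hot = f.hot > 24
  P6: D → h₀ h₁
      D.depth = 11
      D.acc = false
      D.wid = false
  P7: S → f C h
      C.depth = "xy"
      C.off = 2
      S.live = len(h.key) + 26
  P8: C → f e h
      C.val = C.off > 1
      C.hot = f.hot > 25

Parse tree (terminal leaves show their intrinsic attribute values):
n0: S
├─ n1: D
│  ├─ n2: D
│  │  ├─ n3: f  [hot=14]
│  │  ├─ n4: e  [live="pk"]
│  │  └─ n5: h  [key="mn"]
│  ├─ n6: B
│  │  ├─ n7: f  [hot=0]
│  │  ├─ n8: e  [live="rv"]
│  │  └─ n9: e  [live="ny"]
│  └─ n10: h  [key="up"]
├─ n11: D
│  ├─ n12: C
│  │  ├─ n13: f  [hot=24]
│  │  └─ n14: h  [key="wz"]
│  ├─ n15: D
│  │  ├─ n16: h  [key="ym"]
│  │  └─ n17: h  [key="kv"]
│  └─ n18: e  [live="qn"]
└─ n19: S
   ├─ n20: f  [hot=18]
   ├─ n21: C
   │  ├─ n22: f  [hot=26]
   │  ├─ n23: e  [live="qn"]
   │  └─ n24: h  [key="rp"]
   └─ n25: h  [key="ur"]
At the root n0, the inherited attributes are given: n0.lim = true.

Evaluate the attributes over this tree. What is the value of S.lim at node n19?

true

1. n0.lim = true  [given at root]
2. n3.hot = 14  [terminal]
3. n4.live = "pk"  [terminal]
4. n5.key = "mn"  [terminal]
5. n2.depth = 30  [len(h.key) + 28]
6. n2.acc = false  [false]
7. n2.wid = false  [false]
8. n7.hot = 0  [terminal]
9. n8.live = "rv"  [terminal]
10. n9.live = "ny"  [terminal]
11. n6.env = true  [f.hot > -1]
12. n6.key = true  [f.hot > -1]
13. n10.key = "up"  [terminal]
14. n1.depth = 1  [1]
15. n1.acc = true  [D₁.depth > 29]
16. n1.wid = false  [B.env and D₁.acc]
17. n12.depth = "uz"  ["uz"]
18. n12.off = 15  [15]
19. n13.hot = 24  [terminal]
20. n14.key = "wz"  [terminal]
21. n12.val = true  [C.off > 14]
22. n12.hot = false  [f.hot > 24]
23. n16.key = "ym"  [terminal]
24. n17.key = "kv"  [terminal]
25. n15.depth = 11  [11]
26. n15.acc = false  [false]
27. n15.wid = false  [false]
28. n18.live = "qn"  [terminal]
29. n11.depth = -6  [-6]
30. n11.acc = false  [D₁.depth > 11]
31. n11.wid = true  [true]
32. n19.lim = true  [D₀.wid == false]
33. n20.hot = 18  [terminal]
34. n21.depth = "xy"  ["xy"]
35. n21.off = 2  [2]
36. n22.hot = 26  [terminal]
37. n23.live = "qn"  [terminal]
38. n24.key = "rp"  [terminal]
39. n21.val = true  [C.off > 1]
40. n21.hot = true  [f.hot > 25]
41. n25.key = "ur"  [terminal]
42. n19.live = 28  [len(h.key) + 26]
43. n0.live = 15  [D₀.depth + 14]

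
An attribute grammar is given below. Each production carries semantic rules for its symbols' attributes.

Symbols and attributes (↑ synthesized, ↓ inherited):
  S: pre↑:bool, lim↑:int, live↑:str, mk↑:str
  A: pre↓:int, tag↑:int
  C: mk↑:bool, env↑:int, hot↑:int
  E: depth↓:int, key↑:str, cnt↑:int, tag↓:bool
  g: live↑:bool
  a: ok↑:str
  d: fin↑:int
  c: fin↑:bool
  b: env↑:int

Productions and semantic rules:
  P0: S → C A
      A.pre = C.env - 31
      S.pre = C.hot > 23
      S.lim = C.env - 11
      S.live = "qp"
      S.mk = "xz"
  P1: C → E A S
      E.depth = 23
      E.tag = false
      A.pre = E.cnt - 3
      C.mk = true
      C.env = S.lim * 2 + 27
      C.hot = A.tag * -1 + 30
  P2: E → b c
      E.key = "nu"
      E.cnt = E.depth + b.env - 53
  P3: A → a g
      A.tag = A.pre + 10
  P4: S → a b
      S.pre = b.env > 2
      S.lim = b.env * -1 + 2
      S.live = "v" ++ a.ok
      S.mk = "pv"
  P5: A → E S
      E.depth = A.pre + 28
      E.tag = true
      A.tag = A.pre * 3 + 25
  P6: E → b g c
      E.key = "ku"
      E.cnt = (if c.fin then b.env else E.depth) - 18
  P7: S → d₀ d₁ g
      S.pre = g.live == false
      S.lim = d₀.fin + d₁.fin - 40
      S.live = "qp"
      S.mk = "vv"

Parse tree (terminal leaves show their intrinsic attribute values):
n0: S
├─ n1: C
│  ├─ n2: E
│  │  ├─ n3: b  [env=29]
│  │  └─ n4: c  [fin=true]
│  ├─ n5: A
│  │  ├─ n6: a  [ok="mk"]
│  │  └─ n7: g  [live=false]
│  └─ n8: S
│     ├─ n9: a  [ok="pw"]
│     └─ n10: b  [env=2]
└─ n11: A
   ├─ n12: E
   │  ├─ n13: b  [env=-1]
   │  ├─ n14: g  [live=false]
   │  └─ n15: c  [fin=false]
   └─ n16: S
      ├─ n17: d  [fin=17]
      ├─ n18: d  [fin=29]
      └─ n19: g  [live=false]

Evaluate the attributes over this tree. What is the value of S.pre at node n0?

1. n2.depth = 23  [23]
2. n2.tag = false  [false]
3. n3.env = 29  [terminal]
4. n4.fin = true  [terminal]
5. n2.key = "nu"  ["nu"]
6. n2.cnt = -1  [E.depth + b.env - 53]
7. n5.pre = -4  [E.cnt - 3]
8. n6.ok = "mk"  [terminal]
9. n7.live = false  [terminal]
10. n5.tag = 6  [A.pre + 10]
11. n9.ok = "pw"  [terminal]
12. n10.env = 2  [terminal]
13. n8.pre = false  [b.env > 2]
14. n8.lim = 0  [b.env * -1 + 2]
15. n8.live = "vpw"  ["v" ++ a.ok]
16. n8.mk = "pv"  ["pv"]
17. n1.mk = true  [true]
18. n1.env = 27  [S.lim * 2 + 27]
19. n1.hot = 24  [A.tag * -1 + 30]
20. n11.pre = -4  [C.env - 31]
21. n12.depth = 24  [A.pre + 28]
22. n12.tag = true  [true]
23. n13.env = -1  [terminal]
24. n14.live = false  [terminal]
25. n15.fin = false  [terminal]
26. n12.key = "ku"  ["ku"]
27. n12.cnt = 6  [(if c.fin then b.env else E.depth) - 18]
28. n17.fin = 17  [terminal]
29. n18.fin = 29  [terminal]
30. n19.live = false  [terminal]
31. n16.pre = true  [g.live == false]
32. n16.lim = 6  [d₀.fin + d₁.fin - 40]
33. n16.live = "qp"  ["qp"]
34. n16.mk = "vv"  ["vv"]
35. n11.tag = 13  [A.pre * 3 + 25]
36. n0.pre = true  [C.hot > 23]
37. n0.lim = 16  [C.env - 11]
38. n0.live = "qp"  ["qp"]
39. n0.mk = "xz"  ["xz"]

true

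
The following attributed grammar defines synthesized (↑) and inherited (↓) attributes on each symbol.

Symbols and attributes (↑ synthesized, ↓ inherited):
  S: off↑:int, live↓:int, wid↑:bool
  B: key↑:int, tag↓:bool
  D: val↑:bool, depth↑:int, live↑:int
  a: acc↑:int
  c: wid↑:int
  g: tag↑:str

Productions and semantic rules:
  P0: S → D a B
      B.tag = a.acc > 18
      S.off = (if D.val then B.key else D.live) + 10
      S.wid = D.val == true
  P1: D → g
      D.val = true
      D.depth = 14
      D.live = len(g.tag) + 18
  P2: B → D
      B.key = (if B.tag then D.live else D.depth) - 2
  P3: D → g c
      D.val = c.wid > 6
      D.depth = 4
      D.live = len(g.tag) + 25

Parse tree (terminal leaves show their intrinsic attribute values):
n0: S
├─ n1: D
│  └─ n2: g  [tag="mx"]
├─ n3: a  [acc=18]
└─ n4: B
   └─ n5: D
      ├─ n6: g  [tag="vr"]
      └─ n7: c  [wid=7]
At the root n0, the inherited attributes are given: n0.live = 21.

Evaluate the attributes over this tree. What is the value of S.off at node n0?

1. n0.live = 21  [given at root]
2. n2.tag = "mx"  [terminal]
3. n1.val = true  [true]
4. n1.depth = 14  [14]
5. n1.live = 20  [len(g.tag) + 18]
6. n3.acc = 18  [terminal]
7. n4.tag = false  [a.acc > 18]
8. n6.tag = "vr"  [terminal]
9. n7.wid = 7  [terminal]
10. n5.val = true  [c.wid > 6]
11. n5.depth = 4  [4]
12. n5.live = 27  [len(g.tag) + 25]
13. n4.key = 2  [(if B.tag then D.live else D.depth) - 2]
14. n0.off = 12  [(if D.val then B.key else D.live) + 10]
15. n0.wid = true  [D.val == true]

12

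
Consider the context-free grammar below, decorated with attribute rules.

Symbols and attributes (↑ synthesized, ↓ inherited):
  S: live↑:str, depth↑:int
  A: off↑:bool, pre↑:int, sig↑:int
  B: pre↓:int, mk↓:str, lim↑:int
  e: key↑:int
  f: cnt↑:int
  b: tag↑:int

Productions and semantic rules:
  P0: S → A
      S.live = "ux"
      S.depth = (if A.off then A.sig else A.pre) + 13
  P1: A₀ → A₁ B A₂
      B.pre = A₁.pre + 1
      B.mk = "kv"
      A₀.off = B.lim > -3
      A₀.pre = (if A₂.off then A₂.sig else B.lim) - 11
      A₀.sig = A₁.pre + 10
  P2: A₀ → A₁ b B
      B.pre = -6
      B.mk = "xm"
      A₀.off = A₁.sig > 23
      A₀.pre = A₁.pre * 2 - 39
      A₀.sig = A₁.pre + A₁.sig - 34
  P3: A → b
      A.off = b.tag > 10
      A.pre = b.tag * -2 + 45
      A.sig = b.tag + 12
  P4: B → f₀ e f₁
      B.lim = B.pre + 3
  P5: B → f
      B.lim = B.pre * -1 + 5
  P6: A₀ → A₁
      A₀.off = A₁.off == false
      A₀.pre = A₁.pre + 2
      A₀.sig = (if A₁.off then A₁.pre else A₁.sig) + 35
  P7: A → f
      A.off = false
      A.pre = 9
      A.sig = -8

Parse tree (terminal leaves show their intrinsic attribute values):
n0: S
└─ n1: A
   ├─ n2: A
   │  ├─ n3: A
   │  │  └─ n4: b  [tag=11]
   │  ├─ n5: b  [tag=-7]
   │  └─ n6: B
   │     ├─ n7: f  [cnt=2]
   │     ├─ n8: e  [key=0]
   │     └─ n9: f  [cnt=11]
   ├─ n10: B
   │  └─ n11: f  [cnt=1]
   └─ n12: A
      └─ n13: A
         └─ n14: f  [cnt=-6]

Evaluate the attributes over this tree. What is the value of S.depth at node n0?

29

1. n4.tag = 11  [terminal]
2. n3.off = true  [b.tag > 10]
3. n3.pre = 23  [b.tag * -2 + 45]
4. n3.sig = 23  [b.tag + 12]
5. n5.tag = -7  [terminal]
6. n6.pre = -6  [-6]
7. n6.mk = "xm"  ["xm"]
8. n7.cnt = 2  [terminal]
9. n8.key = 0  [terminal]
10. n9.cnt = 11  [terminal]
11. n6.lim = -3  [B.pre + 3]
12. n2.off = false  [A₁.sig > 23]
13. n2.pre = 7  [A₁.pre * 2 - 39]
14. n2.sig = 12  [A₁.pre + A₁.sig - 34]
15. n10.pre = 8  [A₁.pre + 1]
16. n10.mk = "kv"  ["kv"]
17. n11.cnt = 1  [terminal]
18. n10.lim = -3  [B.pre * -1 + 5]
19. n14.cnt = -6  [terminal]
20. n13.off = false  [false]
21. n13.pre = 9  [9]
22. n13.sig = -8  [-8]
23. n12.off = true  [A₁.off == false]
24. n12.pre = 11  [A₁.pre + 2]
25. n12.sig = 27  [(if A₁.off then A₁.pre else A₁.sig) + 35]
26. n1.off = false  [B.lim > -3]
27. n1.pre = 16  [(if A₂.off then A₂.sig else B.lim) - 11]
28. n1.sig = 17  [A₁.pre + 10]
29. n0.live = "ux"  ["ux"]
30. n0.depth = 29  [(if A.off then A.sig else A.pre) + 13]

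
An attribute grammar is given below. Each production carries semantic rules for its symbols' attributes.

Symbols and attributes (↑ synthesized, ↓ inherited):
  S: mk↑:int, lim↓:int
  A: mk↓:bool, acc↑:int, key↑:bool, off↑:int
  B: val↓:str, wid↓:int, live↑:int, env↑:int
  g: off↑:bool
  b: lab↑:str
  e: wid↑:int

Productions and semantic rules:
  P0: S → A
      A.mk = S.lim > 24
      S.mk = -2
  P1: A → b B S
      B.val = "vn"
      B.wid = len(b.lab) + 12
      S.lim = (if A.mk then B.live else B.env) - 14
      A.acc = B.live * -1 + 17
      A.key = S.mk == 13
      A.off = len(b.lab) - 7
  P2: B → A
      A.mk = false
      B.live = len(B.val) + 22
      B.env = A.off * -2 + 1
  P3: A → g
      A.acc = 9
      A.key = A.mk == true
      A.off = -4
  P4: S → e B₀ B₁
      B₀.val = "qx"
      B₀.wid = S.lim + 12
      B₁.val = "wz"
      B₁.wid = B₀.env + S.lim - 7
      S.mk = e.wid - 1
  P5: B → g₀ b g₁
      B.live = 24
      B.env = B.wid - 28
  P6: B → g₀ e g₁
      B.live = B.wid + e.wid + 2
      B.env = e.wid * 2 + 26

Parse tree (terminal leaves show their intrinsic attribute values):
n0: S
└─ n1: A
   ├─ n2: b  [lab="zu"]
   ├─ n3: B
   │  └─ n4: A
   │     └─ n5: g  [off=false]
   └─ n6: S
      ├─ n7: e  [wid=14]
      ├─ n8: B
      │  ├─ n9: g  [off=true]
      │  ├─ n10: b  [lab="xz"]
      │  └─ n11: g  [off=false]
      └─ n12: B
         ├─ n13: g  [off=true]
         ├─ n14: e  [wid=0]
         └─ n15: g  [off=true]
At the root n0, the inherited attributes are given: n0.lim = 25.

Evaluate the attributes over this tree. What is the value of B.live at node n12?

-1

1. n0.lim = 25  [given at root]
2. n1.mk = true  [S.lim > 24]
3. n2.lab = "zu"  [terminal]
4. n3.val = "vn"  ["vn"]
5. n3.wid = 14  [len(b.lab) + 12]
6. n4.mk = false  [false]
7. n5.off = false  [terminal]
8. n4.acc = 9  [9]
9. n4.key = false  [A.mk == true]
10. n4.off = -4  [-4]
11. n3.live = 24  [len(B.val) + 22]
12. n3.env = 9  [A.off * -2 + 1]
13. n6.lim = 10  [(if A.mk then B.live else B.env) - 14]
14. n7.wid = 14  [terminal]
15. n8.val = "qx"  ["qx"]
16. n8.wid = 22  [S.lim + 12]
17. n9.off = true  [terminal]
18. n10.lab = "xz"  [terminal]
19. n11.off = false  [terminal]
20. n8.live = 24  [24]
21. n8.env = -6  [B.wid - 28]
22. n12.val = "wz"  ["wz"]
23. n12.wid = -3  [B₀.env + S.lim - 7]
24. n13.off = true  [terminal]
25. n14.wid = 0  [terminal]
26. n15.off = true  [terminal]
27. n12.live = -1  [B.wid + e.wid + 2]
28. n12.env = 26  [e.wid * 2 + 26]
29. n6.mk = 13  [e.wid - 1]
30. n1.acc = -7  [B.live * -1 + 17]
31. n1.key = true  [S.mk == 13]
32. n1.off = -5  [len(b.lab) - 7]
33. n0.mk = -2  [-2]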